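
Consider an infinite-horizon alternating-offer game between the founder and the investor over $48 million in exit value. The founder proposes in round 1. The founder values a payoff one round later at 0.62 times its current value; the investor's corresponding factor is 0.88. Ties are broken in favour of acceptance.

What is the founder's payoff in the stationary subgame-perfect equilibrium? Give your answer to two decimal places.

12.68

When the founder proposes, the investor accepts any offer worth at least 0.88 times what the investor would get by proposing next round; and vice versa.
This gives x = 48 − 0.88y and y = 48 − 0.62x, where x and y are each side's share when it proposes.
Hence (1 − 0.88·0.62)x = 48(1 − 0.88), i.e. 0.4544·x = 5.76.
x ≈ 12.6761; the investor's share is 48 − x ≈ 35.3239.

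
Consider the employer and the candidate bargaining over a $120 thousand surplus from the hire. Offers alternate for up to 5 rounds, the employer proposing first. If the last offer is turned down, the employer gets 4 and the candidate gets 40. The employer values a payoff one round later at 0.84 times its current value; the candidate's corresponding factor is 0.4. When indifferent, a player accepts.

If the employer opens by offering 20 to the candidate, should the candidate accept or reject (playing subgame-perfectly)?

Round 5 (the employer proposes): the candidate gets 40 if talks fail, so the employer offers 40 and keeps 80.
Round 4 (the candidate proposes): the employer can get 80 next round, worth 0.84 × 80 = 67.2 now, so the candidate offers 67.2, keeping 52.8.
Round 3 (the employer proposes): the candidate can get 52.8 next round, worth 0.4 × 52.8 = 21.12 now, so the employer offers 21.12, keeping 98.88.
Round 2 (the candidate proposes): the employer can get 98.88 next round, worth 0.84 × 98.88 = 83.0592 now; the candidate offers that and keeps 36.9408.
So by rejecting in round 1, the candidate gets 36.9408 next round, worth 0.4 × 36.9408 = 14.77632 now.
Offer 20 ≥ 14.77632, so the candidate accepts.

Accept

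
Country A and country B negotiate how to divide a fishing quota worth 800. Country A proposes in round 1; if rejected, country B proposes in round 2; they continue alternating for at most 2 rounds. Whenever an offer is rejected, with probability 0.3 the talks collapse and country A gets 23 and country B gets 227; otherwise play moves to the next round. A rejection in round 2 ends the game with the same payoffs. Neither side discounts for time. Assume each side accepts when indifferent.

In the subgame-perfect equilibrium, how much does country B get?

612

Round 2 (country B proposes): country A gets 23 if talks fail, so country B offers 23 and keeps 777.
Round 1 (country A proposes): rejecting gives country B an expected 0.7 × 777 + 0.3 × 227 = 612. Country A offers 612 and keeps 800 − 612 = 188.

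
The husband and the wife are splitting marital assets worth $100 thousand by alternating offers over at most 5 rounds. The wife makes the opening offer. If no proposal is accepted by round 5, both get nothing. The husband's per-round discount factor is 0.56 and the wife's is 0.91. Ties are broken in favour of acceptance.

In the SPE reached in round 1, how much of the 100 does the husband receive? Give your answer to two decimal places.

7.61

Work backward from the last round.
Round 5 (the wife proposes): the husband will accept anything ≥ 0, so the wife offers 0 and keeps 100.
Round 4 (the husband proposes): the wife can get 100 next round, worth 0.91 × 100 = 91 now, so the husband offers 91, keeping 9.
Round 3 (the wife proposes): the husband can get 9 next round, worth 0.56 × 9 = 5.04 now; the wife offers that and keeps 94.96.
Round 2 (the husband proposes): the wife can get 94.96 next round, worth 0.91 × 94.96 = 86.4136 now. The husband offers 86.4136 and keeps 100 − 86.4136 = 13.5864.
Round 1 (the wife proposes): the husband can get 13.5864 next round, worth 0.56 × 13.5864 = 7.608384 now; the wife offers that and keeps 92.391616.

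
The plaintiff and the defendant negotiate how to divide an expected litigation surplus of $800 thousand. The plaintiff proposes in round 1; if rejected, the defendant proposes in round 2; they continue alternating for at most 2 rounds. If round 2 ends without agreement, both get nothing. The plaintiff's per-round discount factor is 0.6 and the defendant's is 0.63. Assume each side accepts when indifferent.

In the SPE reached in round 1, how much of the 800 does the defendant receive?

504

Round 2 (the defendant proposes): rejection yields 0 for the plaintiff; the defendant offers 0 and keeps 800.
Round 1 (the plaintiff proposes): the defendant can get 800 next round, worth 0.63 × 800 = 504 now. The plaintiff offers 504 and keeps 800 − 504 = 296.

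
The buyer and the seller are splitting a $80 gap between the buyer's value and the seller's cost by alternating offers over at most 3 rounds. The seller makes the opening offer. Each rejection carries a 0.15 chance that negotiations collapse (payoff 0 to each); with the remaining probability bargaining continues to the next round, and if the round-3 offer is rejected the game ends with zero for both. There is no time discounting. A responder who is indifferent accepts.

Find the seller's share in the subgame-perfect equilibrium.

By backward induction:
Round 3 (the seller proposes): the buyer will accept anything ≥ 0, so the seller offers 0 and keeps 80.
Round 2 (the buyer proposes): rejecting gives the seller an expected 0.85 × 80 = 68. The buyer offers 68 and keeps 80 − 68 = 12.
Round 1 (the seller proposes): rejecting gives the buyer an expected 0.85 × 12 = 10.2, so the seller offers 10.2, keeping 69.8.

69.8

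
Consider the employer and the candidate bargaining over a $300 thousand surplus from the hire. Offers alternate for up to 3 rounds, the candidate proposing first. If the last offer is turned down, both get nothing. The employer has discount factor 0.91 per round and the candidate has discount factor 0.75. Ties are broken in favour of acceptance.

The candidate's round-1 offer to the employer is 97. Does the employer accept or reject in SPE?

Work out the employer's continuation value if the offer is rejected.
Round 3 (the candidate proposes): the employer will accept anything ≥ 0, so the candidate offers 0 and keeps 300.
Round 2 (the employer proposes): the candidate can get 300 next round, worth 0.75 × 300 = 225 now; the employer offers that and keeps 75.
So by rejecting in round 1, the employer gets 75 next round, worth 0.91 × 75 = 68.25 now.
Offer 97 ≥ 68.25, so the employer accepts.

Accept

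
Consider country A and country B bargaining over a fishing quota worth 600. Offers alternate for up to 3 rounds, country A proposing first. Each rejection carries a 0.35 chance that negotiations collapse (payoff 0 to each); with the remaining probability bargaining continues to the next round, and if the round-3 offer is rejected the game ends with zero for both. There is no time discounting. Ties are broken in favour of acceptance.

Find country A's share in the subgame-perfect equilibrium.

Round 3 (country A proposes): rejection yields 0 for country B; country A offers 0 and keeps 600.
Round 2 (country B proposes): rejecting gives country A an expected 0.65 × 600 = 390. Country B offers 390 and keeps 600 − 390 = 210.
Round 1 (country A proposes): rejecting gives country B an expected 0.65 × 210 = 136.5; country A offers that and keeps 463.5.

463.5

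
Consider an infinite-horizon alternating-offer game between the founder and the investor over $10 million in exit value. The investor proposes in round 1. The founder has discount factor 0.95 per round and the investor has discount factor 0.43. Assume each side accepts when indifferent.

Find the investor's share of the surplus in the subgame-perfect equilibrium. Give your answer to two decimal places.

Let x be the investor's share when the investor proposes and y be the founder's share when the founder proposes.
The founder accepts iff offered ≥ 0.95·y, so x = 10 − 0.95y. Symmetrically y = 10 − 0.43x.
Substituting: x = 10 − 0.95(10 − 0.43x), giving x(1 − 0.43·0.95) = 10(1 − 0.95).
So x = 10 × 0.05 / 0.5915 ≈ 0.8453, and the founder receives 10 − x ≈ 9.1547.

0.85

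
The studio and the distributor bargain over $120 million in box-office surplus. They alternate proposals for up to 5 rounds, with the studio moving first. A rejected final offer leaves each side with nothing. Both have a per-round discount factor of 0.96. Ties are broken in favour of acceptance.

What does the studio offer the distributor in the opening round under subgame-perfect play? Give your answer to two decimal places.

8.85

Work backward from the last round.
Round 5 (the studio proposes): the distributor will accept anything ≥ 0, so the studio offers 0 and keeps 120.
Round 4 (the distributor proposes): the studio can get 120 next round, worth 0.96 × 120 = 115.2 now; the distributor offers that and keeps 4.8.
Round 3 (the studio proposes): the distributor can get 4.8 next round, worth 0.96 × 4.8 = 4.608 now, so the studio offers 4.608, keeping 115.392.
Round 2 (the distributor proposes): the studio can get 115.392 next round, worth 0.96 × 115.392 = 110.77632 now. The distributor offers 110.77632 and keeps 120 − 110.77632 = 9.22368.
Round 1 (the studio proposes): the distributor can get 9.22368 next round, worth 0.96 × 9.22368 = 8.8547328 now. The studio offers 8.8547328 and keeps 120 − 8.8547328 = 111.1452672.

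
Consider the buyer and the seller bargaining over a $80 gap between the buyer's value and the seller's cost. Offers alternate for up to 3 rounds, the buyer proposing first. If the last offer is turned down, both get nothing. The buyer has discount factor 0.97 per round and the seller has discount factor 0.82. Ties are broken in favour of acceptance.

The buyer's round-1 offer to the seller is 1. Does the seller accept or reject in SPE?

Work out the seller's continuation value if the offer is rejected.
Round 3 (the buyer proposes): rejection yields 0 for the seller; the buyer offers 0 and keeps 80.
Round 2 (the seller proposes): the buyer can get 80 next round, worth 0.97 × 80 = 77.6 now. The seller offers 77.6 and keeps 80 − 77.6 = 2.4.
So by rejecting in round 1, the seller gets 2.4 next round, worth 0.82 × 2.4 = 1.968 now.
Offer 1 < 1.968, so the seller rejects.

Reject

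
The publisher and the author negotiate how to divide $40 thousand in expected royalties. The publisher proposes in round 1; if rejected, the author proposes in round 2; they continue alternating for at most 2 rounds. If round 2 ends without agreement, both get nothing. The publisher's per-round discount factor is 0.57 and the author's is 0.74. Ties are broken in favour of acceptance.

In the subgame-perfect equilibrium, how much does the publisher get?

Round 2 (the author proposes): the publisher will accept anything ≥ 0, so the author offers 0 and keeps 40.
Round 1 (the publisher proposes): the author can get 40 next round, worth 0.74 × 40 = 29.6 now, so the publisher offers 29.6, keeping 10.4.

10.4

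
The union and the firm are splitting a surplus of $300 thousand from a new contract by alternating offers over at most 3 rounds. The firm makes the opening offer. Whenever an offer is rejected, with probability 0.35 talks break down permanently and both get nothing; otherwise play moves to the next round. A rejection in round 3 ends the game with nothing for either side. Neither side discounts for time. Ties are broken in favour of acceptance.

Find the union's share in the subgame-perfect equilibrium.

68.25

Round 3 (the firm proposes): rejection yields 0 for the union; the firm offers 0 and keeps 300.
Round 2 (the union proposes): rejecting gives the firm an expected 0.65 × 300 = 195; the union offers that and keeps 105.
Round 1 (the firm proposes): rejecting gives the union an expected 0.65 × 105 = 68.25, so the firm offers 68.25, keeping 231.75.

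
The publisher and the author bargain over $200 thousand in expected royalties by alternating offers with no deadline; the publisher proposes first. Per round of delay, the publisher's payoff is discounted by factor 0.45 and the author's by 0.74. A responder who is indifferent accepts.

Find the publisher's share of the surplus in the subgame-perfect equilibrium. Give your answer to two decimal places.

In a stationary SPE each proposer offers the other exactly their discounted continuation value.
If the publisher keeps x when proposing and the author keeps y when proposing, then x = 200 − 0.74y and y = 200 − 0.45x.
Solving: x = 200(1 − 0.74) / (1 − 0.45·0.74) = 52 / 0.667 ≈ 77.9610.
The author gets 200 − 77.9610 ≈ 122.0390.

77.96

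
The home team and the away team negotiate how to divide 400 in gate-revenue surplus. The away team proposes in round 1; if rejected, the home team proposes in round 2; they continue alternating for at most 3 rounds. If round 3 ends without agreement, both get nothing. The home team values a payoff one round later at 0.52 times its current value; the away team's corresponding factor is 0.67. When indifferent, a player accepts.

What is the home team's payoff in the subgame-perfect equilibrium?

68.64

Round 3 (the away team proposes): the home team will accept anything ≥ 0, so the away team offers 0 and keeps 400.
Round 2 (the home team proposes): the away team can get 400 next round, worth 0.67 × 400 = 268 now, so the home team offers 268, keeping 132.
Round 1 (the away team proposes): the home team can get 132 next round, worth 0.52 × 132 = 68.64 now, so the away team offers 68.64, keeping 331.36.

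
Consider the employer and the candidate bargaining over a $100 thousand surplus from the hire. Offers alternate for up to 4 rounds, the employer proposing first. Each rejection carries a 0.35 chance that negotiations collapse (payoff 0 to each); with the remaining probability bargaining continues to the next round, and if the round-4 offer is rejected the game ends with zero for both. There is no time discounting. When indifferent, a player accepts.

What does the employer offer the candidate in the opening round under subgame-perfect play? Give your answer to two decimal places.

By backward induction:
Round 4 (the candidate proposes): the employer will accept anything ≥ 0, so the candidate offers 0 and keeps 100.
Round 3 (the employer proposes): rejecting gives the candidate an expected 0.65 × 100 = 65. The employer offers 65 and keeps 100 − 65 = 35.
Round 2 (the candidate proposes): rejecting gives the employer an expected 0.65 × 35 = 22.75, so the candidate offers 22.75, keeping 77.25.
Round 1 (the employer proposes): rejecting gives the candidate an expected 0.65 × 77.25 = 50.2125; the employer offers that and keeps 49.7875.

50.21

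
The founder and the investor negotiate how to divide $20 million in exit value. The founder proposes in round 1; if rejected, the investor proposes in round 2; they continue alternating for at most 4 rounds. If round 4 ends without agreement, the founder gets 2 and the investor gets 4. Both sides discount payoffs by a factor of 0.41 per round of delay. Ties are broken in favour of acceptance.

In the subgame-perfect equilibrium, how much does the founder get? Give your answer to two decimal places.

13.92

By backward induction:
Round 4 (the investor proposes): the founder gets 2 if talks fail, so the investor offers 2 and keeps 18.
Round 3 (the founder proposes): the investor can get 18 next round, worth 0.41 × 18 = 7.38 now. The founder offers 7.38 and keeps 20 − 7.38 = 12.62.
Round 2 (the investor proposes): the founder can get 12.62 next round, worth 0.41 × 12.62 = 5.1742 now. The investor offers 5.1742 and keeps 20 − 5.1742 = 14.8258.
Round 1 (the founder proposes): the investor can get 14.8258 next round, worth 0.41 × 14.8258 = 6.078578 now. The founder offers 6.078578 and keeps 20 − 6.078578 = 13.921422.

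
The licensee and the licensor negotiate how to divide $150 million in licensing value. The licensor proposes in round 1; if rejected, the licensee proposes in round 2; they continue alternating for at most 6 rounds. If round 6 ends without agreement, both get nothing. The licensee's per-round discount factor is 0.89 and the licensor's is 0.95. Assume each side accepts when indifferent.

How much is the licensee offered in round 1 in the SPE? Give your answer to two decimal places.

107.75

By backward induction:
Round 6 (the licensee proposes): the licensor will accept anything ≥ 0, so the licensee offers 0 and keeps 150.
Round 5 (the licensor proposes): the licensee can get 150 next round, worth 0.89 × 150 = 133.5 now. The licensor offers 133.5 and keeps 150 − 133.5 = 16.5.
Round 4 (the licensee proposes): the licensor can get 16.5 next round, worth 0.95 × 16.5 = 15.675 now, so the licensee offers 15.675, keeping 134.325.
Round 3 (the licensor proposes): the licensee can get 134.325 next round, worth 0.89 × 134.325 = 119.54925 now, so the licensor offers 119.54925, keeping 30.45075.
Round 2 (the licensee proposes): the licensor can get 30.45075 next round, worth 0.95 × 30.45075 = 28.9282125 now; the licensee offers that and keeps 121.0717875.
Round 1 (the licensor proposes): the licensee can get 121.0717875 next round, worth 0.89 × 121.0717875 = 107.753890875 now; the licensor offers that and keeps 42.246109125.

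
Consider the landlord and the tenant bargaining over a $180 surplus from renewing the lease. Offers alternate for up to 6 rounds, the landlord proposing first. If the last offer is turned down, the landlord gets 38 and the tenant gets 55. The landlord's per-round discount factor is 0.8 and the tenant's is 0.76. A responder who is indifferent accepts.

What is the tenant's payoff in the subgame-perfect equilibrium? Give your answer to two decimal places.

83.89

Round 6 (the tenant proposes): the landlord gets 38 if talks fail, so the tenant offers 38 and keeps 142.
Round 5 (the landlord proposes): the tenant can get 142 next round, worth 0.76 × 142 = 107.92 now, so the landlord offers 107.92, keeping 72.08.
Round 4 (the tenant proposes): the landlord can get 72.08 next round, worth 0.8 × 72.08 = 57.664 now. The tenant offers 57.664 and keeps 180 − 57.664 = 122.336.
Round 3 (the landlord proposes): the tenant can get 122.336 next round, worth 0.76 × 122.336 = 92.97536 now. The landlord offers 92.97536 and keeps 180 − 92.97536 = 87.02464.
Round 2 (the tenant proposes): the landlord can get 87.02464 next round, worth 0.8 × 87.02464 = 69.619712 now, so the tenant offers 69.619712, keeping 110.380288.
Round 1 (the landlord proposes): the tenant can get 110.380288 next round, worth 0.76 × 110.380288 = 83.88901888 now, so the landlord offers 83.88901888, keeping 96.11098112.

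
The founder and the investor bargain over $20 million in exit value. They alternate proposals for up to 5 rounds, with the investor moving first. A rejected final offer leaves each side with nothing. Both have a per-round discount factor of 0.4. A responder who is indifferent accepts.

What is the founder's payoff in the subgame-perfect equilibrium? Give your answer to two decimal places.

5.57

Round 5 (the investor proposes): rejection yields 0 for the founder; the investor offers 0 and keeps 20.
Round 4 (the founder proposes): the investor can get 20 next round, worth 0.4 × 20 = 8 now. The founder offers 8 and keeps 20 − 8 = 12.
Round 3 (the investor proposes): the founder can get 12 next round, worth 0.4 × 12 = 4.8 now; the investor offers that and keeps 15.2.
Round 2 (the founder proposes): the investor can get 15.2 next round, worth 0.4 × 15.2 = 6.08 now, so the founder offers 6.08, keeping 13.92.
Round 1 (the investor proposes): the founder can get 13.92 next round, worth 0.4 × 13.92 = 5.568 now; the investor offers that and keeps 14.432.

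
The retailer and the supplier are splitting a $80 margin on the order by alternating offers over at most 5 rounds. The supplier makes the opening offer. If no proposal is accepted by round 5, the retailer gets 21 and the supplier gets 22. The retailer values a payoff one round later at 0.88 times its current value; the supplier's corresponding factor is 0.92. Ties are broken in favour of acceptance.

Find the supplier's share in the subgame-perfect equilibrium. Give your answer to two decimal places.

56.04

Round 5 (the supplier proposes): the retailer gets 21 if talks fail, so the supplier offers 21 and keeps 59.
Round 4 (the retailer proposes): the supplier can get 59 next round, worth 0.92 × 59 = 54.28 now. The retailer offers 54.28 and keeps 80 − 54.28 = 25.72.
Round 3 (the supplier proposes): the retailer can get 25.72 next round, worth 0.88 × 25.72 = 22.6336 now, so the supplier offers 22.6336, keeping 57.3664.
Round 2 (the retailer proposes): the supplier can get 57.3664 next round, worth 0.92 × 57.3664 = 52.777088 now; the retailer offers that and keeps 27.222912.
Round 1 (the supplier proposes): the retailer can get 27.222912 next round, worth 0.88 × 27.222912 = 23.95616256 now, so the supplier offers 23.95616256, keeping 56.04383744.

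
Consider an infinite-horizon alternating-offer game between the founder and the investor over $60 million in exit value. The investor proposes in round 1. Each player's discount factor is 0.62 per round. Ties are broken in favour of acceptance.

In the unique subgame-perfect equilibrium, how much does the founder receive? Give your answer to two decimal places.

In a stationary SPE each proposer offers the other exactly their discounted continuation value.
If the investor keeps x when proposing and the founder keeps y when proposing, then x = 60 − 0.62y and y = 60 − 0.62x.
Solving: x = 60(1 − 0.62) / (1 − 0.62·0.62) = 22.8 / 0.6156 ≈ 37.0370.
The founder gets 60 − 37.0370 ≈ 22.9630.

22.96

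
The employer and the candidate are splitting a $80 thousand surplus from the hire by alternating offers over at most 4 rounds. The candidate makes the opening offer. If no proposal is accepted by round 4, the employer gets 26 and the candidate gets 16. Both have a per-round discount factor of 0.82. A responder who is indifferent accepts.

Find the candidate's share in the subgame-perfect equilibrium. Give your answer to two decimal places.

32.90

Round 4 (the employer proposes): the candidate gets 16 if talks fail, so the employer offers 16 and keeps 64.
Round 3 (the candidate proposes): the employer can get 64 next round, worth 0.82 × 64 = 52.48 now; the candidate offers that and keeps 27.52.
Round 2 (the employer proposes): the candidate can get 27.52 next round, worth 0.82 × 27.52 = 22.5664 now; the employer offers that and keeps 57.4336.
Round 1 (the candidate proposes): the employer can get 57.4336 next round, worth 0.82 × 57.4336 = 47.095552 now; the candidate offers that and keeps 32.904448.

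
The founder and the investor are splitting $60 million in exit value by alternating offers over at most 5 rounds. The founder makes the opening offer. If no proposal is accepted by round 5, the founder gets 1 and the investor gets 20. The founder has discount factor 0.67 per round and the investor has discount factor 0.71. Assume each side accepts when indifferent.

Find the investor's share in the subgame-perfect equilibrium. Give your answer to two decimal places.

Round 5 (the founder proposes): the investor gets 20 if talks fail, so the founder offers 20 and keeps 40.
Round 4 (the investor proposes): the founder can get 40 next round, worth 0.67 × 40 = 26.8 now, so the investor offers 26.8, keeping 33.2.
Round 3 (the founder proposes): the investor can get 33.2 next round, worth 0.71 × 33.2 = 23.572 now; the founder offers that and keeps 36.428.
Round 2 (the investor proposes): the founder can get 36.428 next round, worth 0.67 × 36.428 = 24.40676 now, so the investor offers 24.40676, keeping 35.59324.
Round 1 (the founder proposes): the investor can get 35.59324 next round, worth 0.71 × 35.59324 = 25.2712004 now; the founder offers that and keeps 34.7287996.

25.27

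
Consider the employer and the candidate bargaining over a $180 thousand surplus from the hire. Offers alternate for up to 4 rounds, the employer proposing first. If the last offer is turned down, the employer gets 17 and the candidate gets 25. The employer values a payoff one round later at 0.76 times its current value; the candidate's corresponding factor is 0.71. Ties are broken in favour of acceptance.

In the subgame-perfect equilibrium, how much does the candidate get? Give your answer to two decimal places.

93.12

Round 4 (the candidate proposes): the employer gets 17 if talks fail, so the candidate offers 17 and keeps 163.
Round 3 (the employer proposes): the candidate can get 163 next round, worth 0.71 × 163 = 115.73 now; the employer offers that and keeps 64.27.
Round 2 (the candidate proposes): the employer can get 64.27 next round, worth 0.76 × 64.27 = 48.8452 now; the candidate offers that and keeps 131.1548.
Round 1 (the employer proposes): the candidate can get 131.1548 next round, worth 0.71 × 131.1548 = 93.119908 now. The employer offers 93.119908 and keeps 180 − 93.119908 = 86.880092.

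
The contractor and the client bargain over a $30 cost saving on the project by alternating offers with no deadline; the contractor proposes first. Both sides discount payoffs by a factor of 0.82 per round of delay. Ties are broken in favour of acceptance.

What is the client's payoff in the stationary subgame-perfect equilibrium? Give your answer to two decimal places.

13.52

Let x be the contractor's share when the contractor proposes and y be the client's share when the client proposes.
The client accepts iff offered ≥ 0.82·y, so x = 30 − 0.82y. Symmetrically y = 30 − 0.82x.
Substituting: x = 30 − 0.82(30 − 0.82x), giving x(1 − 0.82·0.82) = 30(1 − 0.82).
So x = 30 × 0.18 / 0.3276 ≈ 16.4835, and the client receives 30 − x ≈ 13.5165.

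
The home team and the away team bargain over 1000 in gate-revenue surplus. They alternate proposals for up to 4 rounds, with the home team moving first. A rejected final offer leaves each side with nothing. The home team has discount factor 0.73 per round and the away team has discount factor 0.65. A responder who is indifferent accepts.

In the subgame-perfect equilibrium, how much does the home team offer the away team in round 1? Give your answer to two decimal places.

483.93

Round 4 (the away team proposes): rejection yields 0 for the home team; the away team offers 0 and keeps 1000.
Round 3 (the home team proposes): the away team can get 1000 next round, worth 0.65 × 1000 = 650 now. The home team offers 650 and keeps 1000 − 650 = 350.
Round 2 (the away team proposes): the home team can get 350 next round, worth 0.73 × 350 = 255.5 now. The away team offers 255.5 and keeps 1000 − 255.5 = 744.5.
Round 1 (the home team proposes): the away team can get 744.5 next round, worth 0.65 × 744.5 = 483.925 now, so the home team offers 483.925, keeping 516.075.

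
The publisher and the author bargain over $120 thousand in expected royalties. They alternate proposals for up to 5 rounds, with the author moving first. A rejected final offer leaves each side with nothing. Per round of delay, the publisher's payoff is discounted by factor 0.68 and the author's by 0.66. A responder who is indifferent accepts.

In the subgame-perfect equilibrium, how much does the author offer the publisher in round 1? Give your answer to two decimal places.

40.20

Work backward from the last round.
Round 5 (the author proposes): the publisher will accept anything ≥ 0, so the author offers 0 and keeps 120.
Round 4 (the publisher proposes): the author can get 120 next round, worth 0.66 × 120 = 79.2 now; the publisher offers that and keeps 40.8.
Round 3 (the author proposes): the publisher can get 40.8 next round, worth 0.68 × 40.8 = 27.744 now; the author offers that and keeps 92.256.
Round 2 (the publisher proposes): the author can get 92.256 next round, worth 0.66 × 92.256 = 60.88896 now. The publisher offers 60.88896 and keeps 120 − 60.88896 = 59.11104.
Round 1 (the author proposes): the publisher can get 59.11104 next round, worth 0.68 × 59.11104 = 40.1955072 now; the author offers that and keeps 79.8044928.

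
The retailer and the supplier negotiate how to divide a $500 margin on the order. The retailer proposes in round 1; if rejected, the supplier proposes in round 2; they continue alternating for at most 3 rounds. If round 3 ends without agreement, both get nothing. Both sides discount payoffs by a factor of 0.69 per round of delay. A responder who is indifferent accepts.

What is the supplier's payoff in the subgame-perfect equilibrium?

106.95

Round 3 (the retailer proposes): rejection yields 0 for the supplier; the retailer offers 0 and keeps 500.
Round 2 (the supplier proposes): the retailer can get 500 next round, worth 0.69 × 500 = 345 now. The supplier offers 345 and keeps 500 − 345 = 155.
Round 1 (the retailer proposes): the supplier can get 155 next round, worth 0.69 × 155 = 106.95 now; the retailer offers that and keeps 393.05.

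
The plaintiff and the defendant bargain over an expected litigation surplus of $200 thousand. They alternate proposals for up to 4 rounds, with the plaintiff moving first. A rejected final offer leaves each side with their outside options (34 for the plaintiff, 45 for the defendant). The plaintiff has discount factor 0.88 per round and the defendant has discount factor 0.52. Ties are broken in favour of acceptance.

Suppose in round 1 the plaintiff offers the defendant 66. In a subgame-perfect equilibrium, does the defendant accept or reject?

Accept

Round 4 (the defendant proposes): the plaintiff gets 34 if talks fail, so the defendant offers 34 and keeps 166.
Round 3 (the plaintiff proposes): the defendant can get 166 next round, worth 0.52 × 166 = 86.32 now, so the plaintiff offers 86.32, keeping 113.68.
Round 2 (the defendant proposes): the plaintiff can get 113.68 next round, worth 0.88 × 113.68 = 100.0384 now; the defendant offers that and keeps 99.9616.
So by rejecting in round 1, the defendant gets 99.9616 next round, worth 0.52 × 99.9616 = 51.980032 now.
Offer 66 ≥ 51.980032, so the defendant accepts.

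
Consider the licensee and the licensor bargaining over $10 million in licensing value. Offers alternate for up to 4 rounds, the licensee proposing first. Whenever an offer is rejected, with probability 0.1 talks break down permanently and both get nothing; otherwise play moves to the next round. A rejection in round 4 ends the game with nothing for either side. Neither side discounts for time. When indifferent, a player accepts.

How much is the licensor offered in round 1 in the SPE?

Round 4 (the licensor proposes): rejection yields 0 for the licensee; the licensor offers 0 and keeps 10.
Round 3 (the licensee proposes): rejecting gives the licensor an expected 0.9 × 10 = 9. The licensee offers 9 and keeps 10 − 9 = 1.
Round 2 (the licensor proposes): rejecting gives the licensee an expected 0.9 × 1 = 0.9, so the licensor offers 0.9, keeping 9.1.
Round 1 (the licensee proposes): rejecting gives the licensor an expected 0.9 × 9.1 = 8.19. The licensee offers 8.19 and keeps 10 − 8.19 = 1.81.

8.19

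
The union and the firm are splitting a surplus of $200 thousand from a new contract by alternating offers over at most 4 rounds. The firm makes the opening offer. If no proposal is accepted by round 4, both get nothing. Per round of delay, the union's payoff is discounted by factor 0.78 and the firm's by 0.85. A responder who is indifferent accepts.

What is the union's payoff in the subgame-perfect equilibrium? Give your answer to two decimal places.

Round 4 (the union proposes): the firm will accept anything ≥ 0, so the union offers 0 and keeps 200.
Round 3 (the firm proposes): the union can get 200 next round, worth 0.78 × 200 = 156 now; the firm offers that and keeps 44.
Round 2 (the union proposes): the firm can get 44 next round, worth 0.85 × 44 = 37.4 now; the union offers that and keeps 162.6.
Round 1 (the firm proposes): the union can get 162.6 next round, worth 0.78 × 162.6 = 126.828 now; the firm offers that and keeps 73.172.

126.83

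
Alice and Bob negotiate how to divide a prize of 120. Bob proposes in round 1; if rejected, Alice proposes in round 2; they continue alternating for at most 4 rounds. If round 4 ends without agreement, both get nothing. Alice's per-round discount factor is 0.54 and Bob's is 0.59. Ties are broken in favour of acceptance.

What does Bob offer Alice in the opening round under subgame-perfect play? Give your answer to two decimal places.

Round 4 (Alice proposes): rejection yields 0 for Bob; Alice offers 0 and keeps 120.
Round 3 (Bob proposes): Alice can get 120 next round, worth 0.54 × 120 = 64.8 now; Bob offers that and keeps 55.2.
Round 2 (Alice proposes): Bob can get 55.2 next round, worth 0.59 × 55.2 = 32.568 now, so Alice offers 32.568, keeping 87.432.
Round 1 (Bob proposes): Alice can get 87.432 next round, worth 0.54 × 87.432 = 47.21328 now, so Bob offers 47.21328, keeping 72.78672.

47.21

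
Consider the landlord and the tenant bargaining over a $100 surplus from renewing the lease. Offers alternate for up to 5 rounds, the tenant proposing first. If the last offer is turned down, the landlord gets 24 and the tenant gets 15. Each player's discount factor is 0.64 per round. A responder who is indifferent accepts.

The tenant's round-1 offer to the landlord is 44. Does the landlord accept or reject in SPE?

Accept

Work out the landlord's continuation value if the offer is rejected.
Round 5 (the tenant proposes): the landlord gets 24 if talks fail, so the tenant offers 24 and keeps 76.
Round 4 (the landlord proposes): the tenant can get 76 next round, worth 0.64 × 76 = 48.64 now, so the landlord offers 48.64, keeping 51.36.
Round 3 (the tenant proposes): the landlord can get 51.36 next round, worth 0.64 × 51.36 = 32.8704 now, so the tenant offers 32.8704, keeping 67.1296.
Round 2 (the landlord proposes): the tenant can get 67.1296 next round, worth 0.64 × 67.1296 = 42.962944 now; the landlord offers that and keeps 57.037056.
So by rejecting in round 1, the landlord gets 57.037056 next round, worth 0.64 × 57.037056 = 36.50371584 now.
Offer 44 ≥ 36.50371584, so the landlord accepts.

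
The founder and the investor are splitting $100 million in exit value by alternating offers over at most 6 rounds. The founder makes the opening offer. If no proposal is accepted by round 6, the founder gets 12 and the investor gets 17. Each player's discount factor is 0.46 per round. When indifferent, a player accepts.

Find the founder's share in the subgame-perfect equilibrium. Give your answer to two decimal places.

Round 6 (the investor proposes): the founder gets 12 if talks fail, so the investor offers 12 and keeps 88.
Round 5 (the founder proposes): the investor can get 88 next round, worth 0.46 × 88 = 40.48 now, so the founder offers 40.48, keeping 59.52.
Round 4 (the investor proposes): the founder can get 59.52 next round, worth 0.46 × 59.52 = 27.3792 now. The investor offers 27.3792 and keeps 100 − 27.3792 = 72.6208.
Round 3 (the founder proposes): the investor can get 72.6208 next round, worth 0.46 × 72.6208 = 33.405568 now; the founder offers that and keeps 66.594432.
Round 2 (the investor proposes): the founder can get 66.594432 next round, worth 0.46 × 66.594432 = 30.63343872 now; the investor offers that and keeps 69.36656128.
Round 1 (the founder proposes): the investor can get 69.36656128 next round, worth 0.46 × 69.36656128 = 31.9086181888 now; the founder offers that and keeps 68.0913818112.

68.09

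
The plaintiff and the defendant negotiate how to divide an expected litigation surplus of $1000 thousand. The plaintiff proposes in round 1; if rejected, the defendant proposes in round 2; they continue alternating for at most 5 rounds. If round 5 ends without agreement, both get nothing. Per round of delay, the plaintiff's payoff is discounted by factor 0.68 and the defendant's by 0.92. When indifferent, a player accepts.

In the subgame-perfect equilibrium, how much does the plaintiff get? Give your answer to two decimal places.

Work backward from the last round.
Round 5 (the plaintiff proposes): rejection yields 0 for the defendant; the plaintiff offers 0 and keeps 1000.
Round 4 (the defendant proposes): the plaintiff can get 1000 next round, worth 0.68 × 1000 = 680 now, so the defendant offers 680, keeping 320.
Round 3 (the plaintiff proposes): the defendant can get 320 next round, worth 0.92 × 320 = 294.4 now; the plaintiff offers that and keeps 705.6.
Round 2 (the defendant proposes): the plaintiff can get 705.6 next round, worth 0.68 × 705.6 = 479.808 now, so the defendant offers 479.808, keeping 520.192.
Round 1 (the plaintiff proposes): the defendant can get 520.192 next round, worth 0.92 × 520.192 = 478.57664 now. The plaintiff offers 478.57664 and keeps 1000 − 478.57664 = 521.42336.

521.42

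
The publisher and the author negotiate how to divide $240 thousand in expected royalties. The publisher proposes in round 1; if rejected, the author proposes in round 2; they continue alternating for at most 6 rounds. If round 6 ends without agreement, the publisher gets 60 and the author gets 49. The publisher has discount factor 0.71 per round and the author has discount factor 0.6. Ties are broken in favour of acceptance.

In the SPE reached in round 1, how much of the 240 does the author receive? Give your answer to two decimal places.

Solve by backward induction from round 6.
Round 6 (the author proposes): the publisher gets 60 if talks fail, so the author offers 60 and keeps 180.
Round 5 (the publisher proposes): the author can get 180 next round, worth 0.6 × 180 = 108 now; the publisher offers that and keeps 132.
Round 4 (the author proposes): the publisher can get 132 next round, worth 0.71 × 132 = 93.72 now, so the author offers 93.72, keeping 146.28.
Round 3 (the publisher proposes): the author can get 146.28 next round, worth 0.6 × 146.28 = 87.768 now; the publisher offers that and keeps 152.232.
Round 2 (the author proposes): the publisher can get 152.232 next round, worth 0.71 × 152.232 = 108.08472 now, so the author offers 108.08472, keeping 131.91528.
Round 1 (the publisher proposes): the author can get 131.91528 next round, worth 0.6 × 131.91528 = 79.149168 now. The publisher offers 79.149168 and keeps 240 − 79.149168 = 160.850832.

79.15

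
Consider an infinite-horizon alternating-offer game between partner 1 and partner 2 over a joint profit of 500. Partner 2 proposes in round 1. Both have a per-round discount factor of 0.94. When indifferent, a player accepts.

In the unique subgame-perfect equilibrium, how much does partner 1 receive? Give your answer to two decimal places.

242.27

In a stationary SPE each proposer offers the other exactly their discounted continuation value.
If partner 2 keeps x when proposing and partner 1 keeps y when proposing, then x = 500 − 0.94y and y = 500 − 0.94x.
Solving: x = 500(1 − 0.94) / (1 − 0.94·0.94) = 30 / 0.1164 ≈ 257.7320.
Partner 1 gets 500 − 257.7320 ≈ 242.2680.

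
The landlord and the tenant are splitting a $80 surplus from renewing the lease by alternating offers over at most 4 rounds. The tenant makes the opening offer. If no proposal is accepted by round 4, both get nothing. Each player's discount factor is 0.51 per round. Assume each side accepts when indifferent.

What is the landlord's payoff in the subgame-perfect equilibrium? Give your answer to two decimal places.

By backward induction:
Round 4 (the landlord proposes): the tenant will accept anything ≥ 0, so the landlord offers 0 and keeps 80.
Round 3 (the tenant proposes): the landlord can get 80 next round, worth 0.51 × 80 = 40.8 now; the tenant offers that and keeps 39.2.
Round 2 (the landlord proposes): the tenant can get 39.2 next round, worth 0.51 × 39.2 = 19.992 now; the landlord offers that and keeps 60.008.
Round 1 (the tenant proposes): the landlord can get 60.008 next round, worth 0.51 × 60.008 = 30.60408 now. The tenant offers 30.60408 and keeps 80 − 30.60408 = 49.39592.

30.60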